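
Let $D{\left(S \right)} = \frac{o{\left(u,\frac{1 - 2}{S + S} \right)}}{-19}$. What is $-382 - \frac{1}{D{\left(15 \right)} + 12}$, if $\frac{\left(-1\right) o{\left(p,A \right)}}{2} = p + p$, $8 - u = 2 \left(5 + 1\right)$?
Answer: $- \frac{81003}{212} \approx -382.09$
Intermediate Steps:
$u = -4$ ($u = 8 - 2 \left(5 + 1\right) = 8 - 2 \cdot 6 = 8 - 12 = -4$)
$o{\left(p,A \right)} = - 4 p$ ($o{\left(p,A \right)} = - 2 \left(p + p\right) = - 2 \cdot 2 p = - 4 p$)
$D{\left(S \right)} = - \frac{16}{19}$ ($D{\left(S \right)} = \frac{\left(-4\right) \left(-4\right)}{-19} = 16 \left(- \frac{1}{19}\right) = - \frac{16}{19}$)
$-382 - \frac{1}{D{\left(15 \right)} + 12} = -382 - \frac{1}{- \frac{16}{19} + 12} = -382 - \frac{1}{\frac{212}{19}} = -382 - \frac{19}{212} = - \frac{81003}{212}$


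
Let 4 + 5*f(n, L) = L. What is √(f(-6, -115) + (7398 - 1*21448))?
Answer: I*√351845/5 ≈ 118.63*I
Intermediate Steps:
f(n, L) = -⅘ + L/5
√(f(-6, -115) + (7398 - 1*21448)) = √((-⅘ + (⅕)*(-115)) + (7398 - 1*21448)) = √((-⅘ - 23) + (7398 - 21448)) = √(-119/5 - 14050) = √(-70369/5) = I*√351845/5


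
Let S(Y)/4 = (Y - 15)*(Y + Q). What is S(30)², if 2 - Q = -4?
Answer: 4665600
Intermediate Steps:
Q = 6 (Q = 2 - 1*(-4) = 2 + 4 = 6)
S(Y) = 4*(-15 + Y)*(6 + Y) (S(Y) = 4*((Y - 15)*(Y + 6)) = 4*((-15 + Y)*(6 + Y)) = 4*(-15 + Y)*(6 + Y))
S(30)² = (-360 - 36*30 + 4*30²)² = (-360 - 1080 + 4*900)² = (-360 - 1080 + 3600)² = 2160² = 4665600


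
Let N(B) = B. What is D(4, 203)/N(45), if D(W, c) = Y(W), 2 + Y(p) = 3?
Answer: 1/45 ≈ 0.022222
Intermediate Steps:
Y(p) = 1 (Y(p) = -2 + 3 = 1)
D(W, c) = 1
D(4, 203)/N(45) = 1/45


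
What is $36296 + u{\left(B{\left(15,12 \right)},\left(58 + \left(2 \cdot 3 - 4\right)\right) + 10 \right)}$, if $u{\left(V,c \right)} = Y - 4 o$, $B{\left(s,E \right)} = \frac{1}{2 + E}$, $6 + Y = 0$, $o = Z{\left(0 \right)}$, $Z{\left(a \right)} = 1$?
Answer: $36286$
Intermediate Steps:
$o = 1$
$Y = -6$ ($Y = -6 + 0 = -6$)
$u{\left(V,c \right)} = -10$ ($u{\left(V,c \right)} = -6 - 4 = -10$)
$36296 + u{\left(B{\left(15,12 \right)},\left(58 + \left(2 \cdot 3 - 4\right)\right) + 10 \right)} = 36296 - 10 = 36286$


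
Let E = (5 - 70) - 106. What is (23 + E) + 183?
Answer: 35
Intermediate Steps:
E = -171 (E = -65 - 106 = -171)
(23 + E) + 183 = (23 - 171) + 183 = -148 + 183 = 35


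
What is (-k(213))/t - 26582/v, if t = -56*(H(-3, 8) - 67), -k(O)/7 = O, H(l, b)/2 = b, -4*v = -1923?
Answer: -14324075/261528 ≈ -54.771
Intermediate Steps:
v = 1923/4 (v = -¼*(-1923) = 1923/4 ≈ 480.75)
H(l, b) = 2*b
k(O) = -7*O
t = 2856 (t = -56*(2*8 - 67) = -56*(16 - 67) = -56*(-51) = 2856)
(-k(213))/t - 26582/v = -(-7)*213/2856 - 26582/1923/4 = -1*(-1491)*(1/2856) - 26582*4/1923 = 1491*(1/2856) - 106328/1923 = 71/136 - 106328/1923 = -14324075/261528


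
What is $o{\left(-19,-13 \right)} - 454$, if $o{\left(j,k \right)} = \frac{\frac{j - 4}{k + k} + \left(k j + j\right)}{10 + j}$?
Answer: $- \frac{112187}{234} \approx -479.43$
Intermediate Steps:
$o{\left(j,k \right)} = \frac{j + j k + \frac{-4 + j}{2 k}}{10 + j}$ ($o{\left(j,k \right)} = \frac{\frac{-4 + j}{2 k} + \left(j k + j\right)}{10 + j} = \frac{\left(-4 + j\right) \frac{1}{2 k} + \left(j + j k\right)}{10 + j} = \frac{\frac{-4 + j}{2 k} + \left(j + j k\right)}{10 + j} = \frac{j + j k + \frac{-4 + j}{2 k}}{10 + j}$)
$o{\left(-19,-13 \right)} - 454 = \frac{-2 + \frac{1}{2} \left(-19\right) - -247 - 19 \left(-13\right)^{2}}{\left(-13\right) \left(10 - 19\right)} - 454 = - \frac{-2 - \frac{19}{2} + 247 - 3211}{13 \left(-9\right)} - 454 = \left(- \frac{1}{13}\right) \left(- \frac{1}{9}\right) \left(-2 - \frac{19}{2} + 247 - 3211\right) - 454 = \left(- \frac{1}{13}\right) \left(- \frac{1}{9}\right) \left(- \frac{5951}{2}\right) - 454 = - \frac{5951}{234} - 454 = - \frac{112187}{234}$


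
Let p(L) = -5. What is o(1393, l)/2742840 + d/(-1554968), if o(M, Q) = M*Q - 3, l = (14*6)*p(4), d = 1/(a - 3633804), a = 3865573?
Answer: -732127885919797/3432296437460810 ≈ -0.21331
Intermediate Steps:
d = 1/231769 (d = 1/(3865573 - 3633804) = 1/231769 ≈ 4.3146e-6)
l = -420 (l = (14*6)*(-5) = 84*(-5) = -420)
o(M, Q) = -3 + M*Q
o(1393, l)/2742840 + d/(-1554968) = (-3 + 1393*(-420))/2742840 + (1/231769)/(-1554968) = (-3 - 585060)*(1/2742840) + (1/231769)*(-1/1554968) = -585063*1/2742840 - 1/360393378392 = -65007/304760 - 1/360393378392 = -732127885919797/3432296437460810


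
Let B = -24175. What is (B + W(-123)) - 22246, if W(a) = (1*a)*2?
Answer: -46667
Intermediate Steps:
W(a) = 2*a (W(a) = a*2 = 2*a)
(B + W(-123)) - 22246 = (-24175 + 2*(-123)) - 22246 = (-24175 - 246) - 22246 = -24421 - 22246 = -46667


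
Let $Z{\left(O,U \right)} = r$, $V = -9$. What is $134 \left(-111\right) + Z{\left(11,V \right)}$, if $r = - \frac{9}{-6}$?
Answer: $- \frac{29745}{2} \approx -14873.0$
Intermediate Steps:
$r = \frac{3}{2}$ ($r = \left(-9\right) \left(- \frac{1}{6}\right) = \frac{3}{2} \approx 1.5$)
$Z{\left(O,U \right)} = \frac{3}{2}$
$134 \left(-111\right) + Z{\left(11,V \right)} = 134 \left(-111\right) + \frac{3}{2} = -14874 + \frac{3}{2} = - \frac{29745}{2}$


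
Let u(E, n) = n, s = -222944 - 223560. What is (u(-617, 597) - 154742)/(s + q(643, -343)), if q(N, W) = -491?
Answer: 30829/89399 ≈ 0.34485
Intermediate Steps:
s = -446504
(u(-617, 597) - 154742)/(s + q(643, -343)) = (597 - 154742)/(-446504 - 491) = -154145/(-446995) = -154145*(-1/446995) = 30829/89399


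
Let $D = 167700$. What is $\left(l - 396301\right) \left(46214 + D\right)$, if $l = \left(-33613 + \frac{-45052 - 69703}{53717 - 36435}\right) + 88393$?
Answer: $- \frac{631290234369889}{8641} \approx -7.3058 \cdot 10^{10}$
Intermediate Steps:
$l = \frac{946593205}{17282}$ ($l = \left(-33613 - \frac{114755}{17282}\right) + 88393 = - \frac{581014621}{17282} + 88393 = \frac{946593205}{17282} \approx 54773.0$)
$\left(l - 396301\right) \left(46214 + D\right) = \left(\frac{946593205}{17282} - 396301\right) \left(46214 + 167700\right) = \left(- \frac{5902280677}{17282}\right) 213914 = - \frac{631290234369889}{8641}$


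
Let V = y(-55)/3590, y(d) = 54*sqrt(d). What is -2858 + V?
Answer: -2858 + 27*I*sqrt(55)/1795 ≈ -2858.0 + 0.11155*I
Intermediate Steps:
V = 27*I*sqrt(55)/1795 (V = (54*sqrt(-55))/3590 = (54*(I*sqrt(55)))*(1/3590) = (54*I*sqrt(55))*(1/3590) = 27*I*sqrt(55)/1795 ≈ 0.11155*I)
-2858 + V = -2858 + 27*I*sqrt(55)/1795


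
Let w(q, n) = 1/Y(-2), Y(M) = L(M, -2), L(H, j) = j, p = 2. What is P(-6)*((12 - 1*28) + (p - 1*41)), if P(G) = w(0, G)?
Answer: 55/2 ≈ 27.500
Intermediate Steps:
Y(M) = -2
w(q, n) = -½ (w(q, n) = 1/(-2) = -½)
P(G) = -½
P(-6)*((12 - 1*28) + (p - 1*41)) = -((12 - 1*28) + (2 - 1*41))/2 = -((12 - 28) + (2 - 41))/2 = -(-16 - 39)/2 = -½*(-55) = 55/2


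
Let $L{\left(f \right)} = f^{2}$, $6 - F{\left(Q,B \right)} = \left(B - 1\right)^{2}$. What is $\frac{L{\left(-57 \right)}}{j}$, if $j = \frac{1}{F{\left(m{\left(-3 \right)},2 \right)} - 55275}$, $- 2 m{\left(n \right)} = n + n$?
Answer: $-179572230$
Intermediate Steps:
$m{\left(n \right)} = - n$ ($m{\left(n \right)} = - \frac{n + n}{2} = - \frac{2 n}{2} = - n$)
$F{\left(Q,B \right)} = 6 - \left(-1 + B\right)^{2}$ ($F{\left(Q,B \right)} = 6 - \left(B - 1\right)^{2} = 6 - \left(-1 + B\right)^{2}$)
$j = - \frac{1}{55270}$ ($j = \frac{1}{\left(6 - \left(-1 + 2\right)^{2}\right) - 55275} = \frac{1}{\left(6 - 1^{2}\right) - 55275} = \frac{1}{\left(6 - 1\right) - 55275} = \frac{1}{5 - 55275} = \frac{1}{-55270} = - \frac{1}{55270} \approx -1.8093 \cdot 10^{-5}$)
$\frac{L{\left(-57 \right)}}{j} = \frac{\left(-57\right)^{2}}{- \frac{1}{55270}} = 3249 \left(-55270\right) = -179572230$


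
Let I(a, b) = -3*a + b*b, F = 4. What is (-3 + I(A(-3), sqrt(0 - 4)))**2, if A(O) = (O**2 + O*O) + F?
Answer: 5329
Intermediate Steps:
A(O) = 4 + 2*O**2 (A(O) = (O**2 + O*O) + 4 = (O**2 + O**2) + 4 = 2*O**2 + 4 = 4 + 2*O**2)
I(a, b) = b**2 - 3*a (I(a, b) = -3*a + b**2 = b**2 - 3*a)
(-3 + I(A(-3), sqrt(0 - 4)))**2 = (-3 + ((sqrt(0 - 4))**2 - 3*(4 + 2*(-3)**2)))**2 = (-3 + ((sqrt(-4))**2 - 3*(4 + 2*9)))**2 = (-3 + ((2*I)**2 - 3*(4 + 18)))**2 = (-3 + (-4 - 3*22))**2 = (-3 + (-4 - 66))**2 = (-3 - 70)**2 = (-73)**2 = 5329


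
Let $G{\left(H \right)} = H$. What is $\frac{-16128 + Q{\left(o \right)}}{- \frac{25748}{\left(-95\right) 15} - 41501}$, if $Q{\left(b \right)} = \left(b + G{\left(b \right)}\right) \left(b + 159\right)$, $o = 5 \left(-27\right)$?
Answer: $\frac{32216400}{59113177} \approx 0.545$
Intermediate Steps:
$o = -135$
$Q{\left(b \right)} = 2 b \left(159 + b\right)$ ($Q{\left(b \right)} = \left(b + b\right) \left(b + 159\right) = 2 b \left(159 + b\right)$)
$\frac{-16128 + Q{\left(o \right)}}{- \frac{25748}{\left(-95\right) 15} - 41501} = \frac{-16128 + 2 \left(-135\right) \left(159 - 135\right)}{- \frac{25748}{\left(-95\right) 15} - 41501} = \frac{-16128 + 2 \left(-135\right) 24}{- \frac{25748}{-1425} - 41501} = \frac{-16128 - 6480}{\left(-25748\right) \left(- \frac{1}{1425}\right) - 41501} = - \frac{22608}{\frac{25748}{1425} - 41501} = - \frac{22608}{- \frac{59113177}{1425}} = \left(-22608\right) \left(- \frac{1425}{59113177}\right) = \frac{32216400}{59113177}$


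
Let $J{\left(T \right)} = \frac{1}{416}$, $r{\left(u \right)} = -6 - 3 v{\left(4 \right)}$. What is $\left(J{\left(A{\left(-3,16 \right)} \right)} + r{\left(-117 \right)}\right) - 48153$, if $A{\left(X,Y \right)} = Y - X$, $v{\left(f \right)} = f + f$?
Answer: $- \frac{20044127}{416} \approx -48183.0$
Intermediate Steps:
$v{\left(f \right)} = 2 f$
$r{\left(u \right)} = -30$ ($r{\left(u \right)} = -6 - 3 \cdot 2 \cdot 4 = -6 - 24 = -30$)
$J{\left(T \right)} = \frac{1}{416}$
$\left(J{\left(A{\left(-3,16 \right)} \right)} + r{\left(-117 \right)}\right) - 48153 = \left(\frac{1}{416} - 30\right) - 48153 = - \frac{12479}{416} - 48153 = - \frac{20044127}{416}$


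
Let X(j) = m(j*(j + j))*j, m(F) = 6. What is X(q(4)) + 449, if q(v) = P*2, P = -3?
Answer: 413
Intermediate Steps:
q(v) = -6 (q(v) = -3*2 = -6)
X(j) = 6*j
X(q(4)) + 449 = 6*(-6) + 449 = -36 + 449 = 413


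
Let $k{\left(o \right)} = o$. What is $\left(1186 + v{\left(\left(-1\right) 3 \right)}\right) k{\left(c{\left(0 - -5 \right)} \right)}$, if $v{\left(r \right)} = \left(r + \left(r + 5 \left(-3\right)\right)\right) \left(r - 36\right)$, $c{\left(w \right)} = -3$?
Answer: $-6015$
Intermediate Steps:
$v{\left(r \right)} = \left(-36 + r\right) \left(-15 + 2 r\right)$ ($v{\left(r \right)} = \left(r + \left(r - 15\right)\right) \left(-36 + r\right) = \left(r + \left(-15 + r\right)\right) \left(-36 + r\right) = \left(-15 + 2 r\right) \left(-36 + r\right) = \left(-36 + r\right) \left(-15 + 2 r\right)$)
$\left(1186 + v{\left(\left(-1\right) 3 \right)}\right) k{\left(c{\left(0 - -5 \right)} \right)} = \left(1186 + \left(540 - 87 \left(\left(-1\right) 3\right) + 2 \left(\left(-1\right) 3\right)^{2}\right)\right) \left(-3\right) = \left(1186 + \left(540 - -261 + 2 \left(-3\right)^{2}\right)\right) \left(-3\right) = \left(1186 + \left(540 + 261 + 2 \cdot 9\right)\right) \left(-3\right) = \left(1186 + \left(540 + 261 + 18\right)\right) \left(-3\right) = \left(1186 + 819\right) \left(-3\right) = 2005 \left(-3\right) = -6015$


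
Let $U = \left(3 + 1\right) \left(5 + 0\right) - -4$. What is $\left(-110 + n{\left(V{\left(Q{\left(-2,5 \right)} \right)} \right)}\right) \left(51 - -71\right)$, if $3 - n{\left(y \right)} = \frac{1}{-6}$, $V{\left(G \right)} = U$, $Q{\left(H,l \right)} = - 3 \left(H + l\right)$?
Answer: $- \frac{39101}{3} \approx -13034.0$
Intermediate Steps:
$Q{\left(H,l \right)} = - 3 H - 3 l$
$U = 24$ ($U = 4 \cdot 5 + 4 = 20 + 4 = 24$)
$V{\left(G \right)} = 24$
$n{\left(y \right)} = \frac{19}{6}$ ($n{\left(y \right)} = 3 - \frac{1}{-6} = 3 - - \frac{1}{6} = 3 + \frac{1}{6} = \frac{19}{6}$)
$\left(-110 + n{\left(V{\left(Q{\left(-2,5 \right)} \right)} \right)}\right) \left(51 - -71\right) = \left(-110 + \frac{19}{6}\right) \left(51 - -71\right) = - \frac{641 \left(51 + 71\right)}{6} = \left(- \frac{641}{6}\right) 122 = - \frac{39101}{3}$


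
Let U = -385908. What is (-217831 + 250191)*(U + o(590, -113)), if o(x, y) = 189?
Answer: -12481866840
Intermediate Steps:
(-217831 + 250191)*(U + o(590, -113)) = (-217831 + 250191)*(-385908 + 189) = 32360*(-385719) = -12481866840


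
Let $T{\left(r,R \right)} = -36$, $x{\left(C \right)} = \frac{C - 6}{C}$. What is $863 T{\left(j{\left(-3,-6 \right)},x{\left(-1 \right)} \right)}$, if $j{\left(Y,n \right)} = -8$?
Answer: $-31068$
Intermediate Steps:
$x{\left(C \right)} = \frac{-6 + C}{C}$ ($x{\left(C \right)} = \frac{C - 6}{C} = \frac{-6 + C}{C}$)
$863 T{\left(j{\left(-3,-6 \right)},x{\left(-1 \right)} \right)} = 863 \left(-36\right) = -31068$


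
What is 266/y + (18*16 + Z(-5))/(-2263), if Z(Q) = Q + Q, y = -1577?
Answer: -54756/187829 ≈ -0.29152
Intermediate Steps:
Z(Q) = 2*Q
266/y + (18*16 + Z(-5))/(-2263) = 266/(-1577) + (18*16 + 2*(-5))/(-2263) = 266*(-1/1577) + (288 - 10)*(-1/2263) = -14/83 + 278*(-1/2263) = -14/83 - 278/2263 = -54756/187829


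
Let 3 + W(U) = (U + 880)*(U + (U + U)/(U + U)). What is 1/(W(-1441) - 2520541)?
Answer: -1/1712704 ≈ -5.8387e-7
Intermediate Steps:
W(U) = -3 + (1 + U)*(880 + U) (W(U) = -3 + (U + 880)*(U + (U + U)/(U + U)) = -3 + (880 + U)*(U + (2*U)/((2*U))) = -3 + (880 + U)*(U + (2*U)*(1/(2*U))) = -3 + (880 + U)*(U + 1) = -3 + (880 + U)*(1 + U) = -3 + (1 + U)*(880 + U))
1/(W(-1441) - 2520541) = 1/((877 + (-1441)² + 881*(-1441)) - 2520541) = 1/((877 + 2076481 - 1269521) - 2520541) = 1/(807837 - 2520541) = 1/(-1712704) = -1/1712704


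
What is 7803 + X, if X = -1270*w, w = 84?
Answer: -98877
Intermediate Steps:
X = -106680 (X = -1270*84 = -106680)
7803 + X = 7803 - 106680 = -98877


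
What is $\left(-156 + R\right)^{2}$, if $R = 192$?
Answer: $1296$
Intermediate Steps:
$\left(-156 + R\right)^{2} = \left(-156 + 192\right)^{2} = 36^{2} = 1296$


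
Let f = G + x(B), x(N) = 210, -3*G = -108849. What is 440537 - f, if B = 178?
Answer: 404044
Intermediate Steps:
G = 36283 (G = -1/3*(-108849) = 36283)
f = 36493 (f = 36283 + 210 = 36493)
440537 - f = 440537 - 1*36493 = 440537 - 36493 = 404044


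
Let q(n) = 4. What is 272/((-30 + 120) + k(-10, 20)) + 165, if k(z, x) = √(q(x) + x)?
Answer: 113085/673 - 136*√6/2019 ≈ 167.87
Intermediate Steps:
k(z, x) = √(4 + x)
272/((-30 + 120) + k(-10, 20)) + 165 = 272/((-30 + 120) + √(4 + 20)) + 165 = 272/(90 + √24) + 165 = 272/(90 + 2*√6) + 165 = 165 + 272/(90 + 2*√6)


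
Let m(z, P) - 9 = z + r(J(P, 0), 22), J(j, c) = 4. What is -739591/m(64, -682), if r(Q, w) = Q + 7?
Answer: -739591/84 ≈ -8804.7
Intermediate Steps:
r(Q, w) = 7 + Q
m(z, P) = 20 + z (m(z, P) = 9 + (z + (7 + 4)) = 9 + (z + 11) = 9 + (11 + z) = 20 + z)
-739591/m(64, -682) = -739591/(20 + 64) = -739591/84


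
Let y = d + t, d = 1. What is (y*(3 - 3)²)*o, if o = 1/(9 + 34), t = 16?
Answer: 0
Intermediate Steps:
o = 1/43 ≈ 0.023256
y = 17 (y = 1 + 16 = 17)
(y*(3 - 3)²)*o = (17*(3 - 3)²)*(1/43) = (17*0²)*(1/43) = (17*0)*(1/43) = 0*(1/43) = 0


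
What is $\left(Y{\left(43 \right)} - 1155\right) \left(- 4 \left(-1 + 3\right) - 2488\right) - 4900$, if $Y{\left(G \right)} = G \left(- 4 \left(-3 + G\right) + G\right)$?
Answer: $15435356$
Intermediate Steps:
$Y{\left(G \right)} = G \left(12 - 3 G\right)$ ($Y{\left(G \right)} = G \left(\left(12 - 4 G\right) + G\right) = G \left(12 - 3 G\right)$)
$\left(Y{\left(43 \right)} - 1155\right) \left(- 4 \left(-1 + 3\right) - 2488\right) - 4900 = \left(3 \cdot 43 \left(4 - 43\right) - 1155\right) \left(- 4 \left(-1 + 3\right) - 2488\right) - 4900 = \left(3 \cdot 43 \left(4 - 43\right) - 1155\right) \left(\left(-4\right) 2 - 2488\right) - 4900 = \left(3 \cdot 43 \left(-39\right) - 1155\right) \left(-8 - 2488\right) - 4900 = \left(-5031 - 1155\right) \left(-2496\right) - 4900 = \left(-6186\right) \left(-2496\right) - 4900 = 15440256 - 4900 = 15435356$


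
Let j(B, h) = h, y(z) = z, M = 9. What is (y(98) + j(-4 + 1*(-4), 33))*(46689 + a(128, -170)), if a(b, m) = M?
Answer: 6117438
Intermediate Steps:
a(b, m) = 9
(y(98) + j(-4 + 1*(-4), 33))*(46689 + a(128, -170)) = (98 + 33)*(46689 + 9) = 131*46698 = 6117438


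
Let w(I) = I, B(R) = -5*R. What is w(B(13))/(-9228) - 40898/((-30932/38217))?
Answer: 327803535137/6487284 ≈ 50530.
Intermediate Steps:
w(B(13))/(-9228) - 40898/((-30932/38217)) = -5*13/(-9228) - 40898/((-30932/38217)) = -65*(-1/9228) - 40898/((-30932*1/38217)) = 65/9228 - 40898/(-30932/38217) = 65/9228 - 40898*(-38217/30932) = 65/9228 + 71045403/1406 = 327803535137/6487284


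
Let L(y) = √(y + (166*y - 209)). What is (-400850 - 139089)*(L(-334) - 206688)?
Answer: 111598912032 - 539939*I*√55987 ≈ 1.116e+11 - 1.2776e+8*I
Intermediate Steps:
L(y) = √(-209 + 167*y) (L(y) = √(y + (-209 + 166*y)) = √(-209 + 167*y))
(-400850 - 139089)*(L(-334) - 206688) = (-400850 - 139089)*(√(-209 + 167*(-334)) - 206688) = -539939*(√(-209 - 55778) - 206688) = -539939*(√(-55987) - 206688) = -539939*(I*√55987 - 206688) = -539939*(-206688 + I*√55987) = 111598912032 - 539939*I*√55987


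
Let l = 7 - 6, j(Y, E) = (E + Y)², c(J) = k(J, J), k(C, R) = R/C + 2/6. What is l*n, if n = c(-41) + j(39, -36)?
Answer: 31/3 ≈ 10.333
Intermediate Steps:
k(C, R) = ⅓ + R/C (k(C, R) = R/C + 2*(⅙) = R/C + ⅓ = ⅓ + R/C)
c(J) = 4/3 (c(J) = (J + J/3)/J = (4*J/3)/J = 4/3)
l = 1
n = 31/3 (n = 4/3 + (-36 + 39)² = 4/3 + 3² = 4/3 + 9 = 31/3 ≈ 10.333)
l*n = 1*(31/3) = 31/3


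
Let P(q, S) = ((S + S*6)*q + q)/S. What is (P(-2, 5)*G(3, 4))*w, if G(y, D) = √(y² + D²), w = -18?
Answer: 1296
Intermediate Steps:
G(y, D) = √(D² + y²)
P(q, S) = (q + 7*S*q)/S (P(q, S) = ((S + 6*S)*q + q)/S = ((7*S)*q + q)/S = (7*S*q + q)/S = (q + 7*S*q)/S)
(P(-2, 5)*G(3, 4))*w = ((7*(-2) - 2/5)*√(4² + 3²))*(-18) = ((-14 - 2*⅕)*√(16 + 9))*(-18) = ((-14 - ⅖)*√25)*(-18) = -72/5*5*(-18) = -72*(-18) = 1296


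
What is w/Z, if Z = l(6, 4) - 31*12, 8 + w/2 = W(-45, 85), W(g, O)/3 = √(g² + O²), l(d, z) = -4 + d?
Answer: 8/185 - 3*√370/37 ≈ -1.5164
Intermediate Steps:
W(g, O) = 3*√(O² + g²) (W(g, O) = 3*√(g² + O²) = 3*√(O² + g²))
w = -16 + 30*√370 (w = -16 + 2*(3*√(85² + (-45)²)) = -16 + 2*(3*√(7225 + 2025)) = -16 + 2*(3*√9250) = -16 + 2*(3*(5*√370)) = -16 + 2*(15*√370) = -16 + 30*√370 ≈ 561.06)
Z = -370 (Z = (-4 + 6) - 31*12 = 2 - 372 = -370)
w/Z = (-16 + 30*√370)/(-370) = (-16 + 30*√370)*(-1/370) = 8/185 - 3*√370/37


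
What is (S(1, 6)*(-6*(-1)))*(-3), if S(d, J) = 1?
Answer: -18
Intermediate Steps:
(S(1, 6)*(-6*(-1)))*(-3) = (1*(-6*(-1)))*(-3) = (1*6)*(-3) = 6*(-3) = -18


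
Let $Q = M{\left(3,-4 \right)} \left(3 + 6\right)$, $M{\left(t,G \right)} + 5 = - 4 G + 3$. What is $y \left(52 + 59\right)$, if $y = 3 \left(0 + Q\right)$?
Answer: $41958$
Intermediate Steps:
$M{\left(t,G \right)} = -2 - 4 G$ ($M{\left(t,G \right)} = -5 - \left(-3 + 4 G\right) = -2 - 4 G$)
$Q = 126$ ($Q = \left(-2 - -16\right) \left(3 + 6\right) = \left(-2 + 16\right) 9 = 14 \cdot 9 = 126$)
$y = 378$ ($y = 3 \left(0 + 126\right) = 3 \cdot 126 = 378$)
$y \left(52 + 59\right) = 378 \left(52 + 59\right) = 378 \cdot 111 = 41958$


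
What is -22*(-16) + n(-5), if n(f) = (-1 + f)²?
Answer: 388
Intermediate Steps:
-22*(-16) + n(-5) = -22*(-16) + (-1 - 5)² = 352 + (-6)² = 352 + 36 = 388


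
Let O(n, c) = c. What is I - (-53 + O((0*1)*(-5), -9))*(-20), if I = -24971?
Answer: -26211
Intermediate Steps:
I - (-53 + O((0*1)*(-5), -9))*(-20) = -24971 - (-53 - 9)*(-20) = -24971 - (-62)*(-20) = -24971 - 1*1240 = -24971 - 1240 = -26211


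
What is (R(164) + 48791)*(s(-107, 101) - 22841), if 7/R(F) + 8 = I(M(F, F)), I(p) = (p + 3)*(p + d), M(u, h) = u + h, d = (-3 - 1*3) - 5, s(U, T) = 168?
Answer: -2830863923608/2559 ≈ -1.1062e+9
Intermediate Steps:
d = -11 (d = (-3 - 3) - 5 = -6 - 5 = -11)
M(u, h) = h + u
I(p) = (-11 + p)*(3 + p) (I(p) = (p + 3)*(p - 11) = (3 + p)*(-11 + p) = (-11 + p)*(3 + p))
R(F) = 7/(-41 - 16*F + 4*F**2) (R(F) = 7/(-8 + (-33 + (F + F)**2 - 8*(F + F))) = 7/(-8 + (-33 + (2*F)**2 - 16*F)) = 7/(-8 + (-33 + 4*F**2 - 16*F)) = 7/(-8 + (-33 - 16*F + 4*F**2)) = 7/(-41 - 16*F + 4*F**2))
(R(164) + 48791)*(s(-107, 101) - 22841) = (7/(-41 - 16*164 + 4*164**2) + 48791)*(168 - 22841) = (7/(-41 - 2624 + 4*26896) + 48791)*(-22673) = (7/(-41 - 2624 + 107584) + 48791)*(-22673) = (7/104919 + 48791)*(-22673) = (5119102936/104919)*(-22673) = -2830863923608/2559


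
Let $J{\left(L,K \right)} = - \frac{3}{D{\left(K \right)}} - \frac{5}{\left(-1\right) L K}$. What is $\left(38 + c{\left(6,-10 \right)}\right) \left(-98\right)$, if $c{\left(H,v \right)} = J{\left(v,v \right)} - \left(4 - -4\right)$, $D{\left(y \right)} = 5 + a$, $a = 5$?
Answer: $- \frac{5831}{2} \approx -2915.5$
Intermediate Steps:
$D{\left(y \right)} = 10$ ($D{\left(y \right)} = 5 + 5 = 10$)
$J{\left(L,K \right)} = - \frac{3}{10} + \frac{5}{K L}$ ($J{\left(L,K \right)} = - \frac{3}{10} - \frac{5}{\left(-1\right) L K} = \left(-3\right) \frac{1}{10} - \frac{5}{\left(-1\right) K L} = - \frac{3}{10} - \frac{5}{\left(-1\right) K L} = - \frac{3}{10} - 5 \left(- \frac{1}{K L}\right) = - \frac{3}{10} + \frac{5}{K L}$)
$c{\left(H,v \right)} = - \frac{83}{10} + \frac{5}{v^{2}}$ ($c{\left(H,v \right)} = \left(- \frac{3}{10} + \frac{5}{v v}\right) - \left(4 - -4\right) = \left(- \frac{3}{10} + \frac{5}{v^{2}}\right) - \left(4 + 4\right) = \left(- \frac{3}{10} + \frac{5}{v^{2}}\right) - 8 = - \frac{83}{10} + \frac{5}{v^{2}}$)
$\left(38 + c{\left(6,-10 \right)}\right) \left(-98\right) = \left(38 - \left(\frac{83}{10} - \frac{5}{100}\right)\right) \left(-98\right) = \left(38 + \left(- \frac{83}{10} + 5 \cdot \frac{1}{100}\right)\right) \left(-98\right) = \left(38 + \left(- \frac{83}{10} + \frac{1}{20}\right)\right) \left(-98\right) = \left(38 - \frac{33}{4}\right) \left(-98\right) = \frac{119}{4} \left(-98\right) = - \frac{5831}{2}$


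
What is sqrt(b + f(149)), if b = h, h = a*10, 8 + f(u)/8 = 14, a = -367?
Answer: I*sqrt(3622) ≈ 60.183*I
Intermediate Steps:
f(u) = 48 (f(u) = -64 + 8*14 = -64 + 112 = 48)
h = -3670 (h = -367*10 = -3670)
b = -3670
sqrt(b + f(149)) = sqrt(-3670 + 48) = sqrt(-3622) = I*sqrt(3622)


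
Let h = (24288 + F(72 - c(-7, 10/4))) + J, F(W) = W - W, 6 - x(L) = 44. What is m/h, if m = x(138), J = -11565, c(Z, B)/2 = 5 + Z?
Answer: -38/12723 ≈ -0.0029867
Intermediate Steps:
c(Z, B) = 10 + 2*Z (c(Z, B) = 2*(5 + Z) = 10 + 2*Z)
x(L) = -38 (x(L) = 6 - 1*44 = 6 - 44 = -38)
F(W) = 0
m = -38
h = 12723 (h = (24288 + 0) - 11565 = 24288 - 11565 = 12723)
m/h = -38/12723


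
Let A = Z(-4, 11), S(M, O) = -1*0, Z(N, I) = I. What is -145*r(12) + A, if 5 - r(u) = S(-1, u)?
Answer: -714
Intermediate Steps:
S(M, O) = 0
r(u) = 5 (r(u) = 5 - 1*0 = 5 + 0 = 5)
A = 11
-145*r(12) + A = -145*5 + 11 = -725 + 11 = -714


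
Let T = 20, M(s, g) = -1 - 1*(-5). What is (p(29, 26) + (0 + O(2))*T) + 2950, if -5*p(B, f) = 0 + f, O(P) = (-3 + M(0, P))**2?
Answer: 14824/5 ≈ 2964.8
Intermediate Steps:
M(s, g) = 4 (M(s, g) = -1 + 5 = 4)
O(P) = 1 (O(P) = (-3 + 4)**2 = 1**2 = 1)
p(B, f) = -f/5 (p(B, f) = -(0 + f)/5 = -f/5)
(p(29, 26) + (0 + O(2))*T) + 2950 = (-1/5*26 + (0 + 1)*20) + 2950 = (-26/5 + 1*20) + 2950 = (-26/5 + 20) + 2950 = 74/5 + 2950 = 14824/5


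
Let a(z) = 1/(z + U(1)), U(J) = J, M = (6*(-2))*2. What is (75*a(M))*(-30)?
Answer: 2250/23 ≈ 97.826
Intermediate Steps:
M = -24 (M = -12*2 = -24)
a(z) = 1/(1 + z) (a(z) = 1/(z + 1) = 1/(1 + z))
(75*a(M))*(-30) = (75/(1 - 24))*(-30) = (75/(-23))*(-30) = (75*(-1/23))*(-30) = -75/23*(-30) = 2250/23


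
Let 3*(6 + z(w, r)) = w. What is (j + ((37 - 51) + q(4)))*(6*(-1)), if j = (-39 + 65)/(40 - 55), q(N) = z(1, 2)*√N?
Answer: 812/5 ≈ 162.40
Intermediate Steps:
z(w, r) = -6 + w/3
q(N) = -17*√N/3 (q(N) = (-6 + (⅓)*1)*√N = (-6 + ⅓)*√N = -17*√N/3)
j = -26/15 (j = 26/(-15) = 26*(-1/15) = -26/15 ≈ -1.7333)
(j + ((37 - 51) + q(4)))*(6*(-1)) = (-26/15 + ((37 - 51) - 17*√4/3))*(6*(-1)) = (-26/15 + (-14 - 17/3*2))*(-6) = (-26/15 + (-14 - 34/3))*(-6) = (-26/15 - 76/3)*(-6) = -406/15*(-6) = 812/5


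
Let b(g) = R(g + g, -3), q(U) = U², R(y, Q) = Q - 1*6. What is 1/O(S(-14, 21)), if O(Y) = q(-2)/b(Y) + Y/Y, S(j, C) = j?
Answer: 9/5 ≈ 1.8000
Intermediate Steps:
R(y, Q) = -6 + Q (R(y, Q) = Q - 6 = -6 + Q)
b(g) = -9 (b(g) = -6 - 3 = -9)
O(Y) = 5/9 (O(Y) = (-2)²/(-9) + Y/Y = 4*(-⅑) + 1 = -4/9 + 1 = 5/9)
1/O(S(-14, 21)) = 1/(5/9) = 9/5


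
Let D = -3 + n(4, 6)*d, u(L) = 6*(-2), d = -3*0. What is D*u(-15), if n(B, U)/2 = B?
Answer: 36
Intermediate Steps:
n(B, U) = 2*B
d = 0
u(L) = -12
D = -3 (D = -3 + (2*4)*0 = -3 + 8*0 = -3 + 0 = -3)
D*u(-15) = -3*(-12) = 36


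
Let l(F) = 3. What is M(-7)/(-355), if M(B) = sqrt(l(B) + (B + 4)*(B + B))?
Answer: -3*sqrt(5)/355 ≈ -0.018896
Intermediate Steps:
M(B) = sqrt(3 + 2*B*(4 + B)) (M(B) = sqrt(3 + (B + 4)*(B + B)) = sqrt(3 + (4 + B)*(2*B)) = sqrt(3 + 2*B*(4 + B)))
M(-7)/(-355) = sqrt(3 + 2*(-7)**2 + 8*(-7))/(-355) = sqrt(3 + 2*49 - 56)*(-1/355) = sqrt(3 + 98 - 56)*(-1/355) = sqrt(45)*(-1/355) = (3*sqrt(5))*(-1/355) = -3*sqrt(5)/355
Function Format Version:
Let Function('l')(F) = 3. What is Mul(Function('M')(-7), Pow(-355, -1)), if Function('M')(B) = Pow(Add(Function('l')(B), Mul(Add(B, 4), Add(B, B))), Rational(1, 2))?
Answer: Mul(Rational(-3, 355), Pow(5, Rational(1, 2))) ≈ -0.018896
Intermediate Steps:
Function('M')(B) = Pow(Add(3, Mul(2, B, Add(4, B))), Rational(1, 2)) (Function('M')(B) = Pow(Add(3, Mul(Add(B, 4), Add(B, B))), Rational(1, 2)) = Pow(Add(3, Mul(Add(4, B), Mul(2, B))), Rational(1, 2)) = Pow(Add(3, Mul(2, B, Add(4, B))), Rational(1, 2)))
Mul(Function('M')(-7), Pow(-355, -1)) = Mul(Pow(Add(3, Mul(2, Pow(-7, 2)), Mul(8, -7)), Rational(1, 2)), Pow(-355, -1)) = Mul(Pow(Add(3, Mul(2, 49), -56), Rational(1, 2)), Rational(-1, 355)) = Mul(Pow(Add(3, 98, -56), Rational(1, 2)), Rational(-1, 355)) = Mul(Pow(45, Rational(1, 2)), Rational(-1, 355)) = Mul(Mul(3, Pow(5, Rational(1, 2))), Rational(-1, 355)) = Mul(Rational(-3, 355), Pow(5, Rational(1, 2)))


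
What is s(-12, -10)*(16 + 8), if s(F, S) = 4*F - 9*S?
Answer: 1008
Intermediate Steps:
s(F, S) = -9*S + 4*F
s(-12, -10)*(16 + 8) = (-9*(-10) + 4*(-12))*(16 + 8) = (90 - 48)*24 = 42*24 = 1008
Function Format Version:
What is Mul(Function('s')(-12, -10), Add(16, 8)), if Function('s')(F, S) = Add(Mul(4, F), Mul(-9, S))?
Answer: 1008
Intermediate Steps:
Function('s')(F, S) = Add(Mul(-9, S), Mul(4, F))
Mul(Function('s')(-12, -10), Add(16, 8)) = Mul(Add(Mul(-9, -10), Mul(4, -12)), Add(16, 8)) = Mul(Add(90, -48), 24) = Mul(42, 24) = 1008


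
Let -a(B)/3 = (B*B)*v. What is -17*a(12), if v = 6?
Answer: 44064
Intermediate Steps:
a(B) = -18*B**2 (a(B) = -3*B*B*6 = -3*B**2*6 = -18*B**2)
-17*a(12) = -(-306)*12**2 = -(-306)*144 = -17*(-2592) = 44064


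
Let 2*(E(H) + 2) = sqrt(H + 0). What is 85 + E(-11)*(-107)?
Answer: 299 - 107*I*sqrt(11)/2 ≈ 299.0 - 177.44*I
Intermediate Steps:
E(H) = -2 + sqrt(H)/2 (E(H) = -2 + sqrt(H + 0)/2 = -2 + sqrt(H)/2)
85 + E(-11)*(-107) = 85 + (-2 + sqrt(-11)/2)*(-107) = 85 + (-2 + (I*sqrt(11))/2)*(-107) = 85 + (-2 + I*sqrt(11)/2)*(-107) = 85 + (214 - 107*I*sqrt(11)/2) = 299 - 107*I*sqrt(11)/2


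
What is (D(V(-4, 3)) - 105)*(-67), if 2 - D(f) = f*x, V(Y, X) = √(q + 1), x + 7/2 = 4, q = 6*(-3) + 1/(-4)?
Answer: 6901 + 67*I*√69/4 ≈ 6901.0 + 139.14*I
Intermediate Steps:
q = -73/4 (q = -18 - ¼ = -73/4 ≈ -18.250)
x = ½ (x = -7/2 + 4 = ½ ≈ 0.50000)
V(Y, X) = I*√69/2 (V(Y, X) = √(-73/4 + 1) = √(-69/4) = I*√69/2)
D(f) = 2 - f/2
(D(V(-4, 3)) - 105)*(-67) = ((2 - I*√69/4) - 105)*(-67) = (-103 - I*√69/4)*(-67) = 6901 + 67*I*√69/4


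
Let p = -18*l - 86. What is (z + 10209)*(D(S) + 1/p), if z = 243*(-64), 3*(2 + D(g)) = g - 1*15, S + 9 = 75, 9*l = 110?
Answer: -8173009/102 ≈ -80128.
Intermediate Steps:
l = 110/9 (l = (1/9)*110 = 110/9 ≈ 12.222)
S = 66 (S = -9 + 75 = 66)
p = -306 (p = -18*110/9 - 86 = -220 - 86 = -306)
D(g) = -7 + g/3 (D(g) = -2 + (g - 1*15)/3 = -2 + (g - 15)/3 = -2 + (-15 + g)/3 = -2 + (-5 + g/3) = -7 + g/3)
z = -15552
(z + 10209)*(D(S) + 1/p) = (-15552 + 10209)*((-7 + (1/3)*66) + 1/(-306)) = -5343*((-7 + 22) - 1/306) = -5343*(15 - 1/306) = -5343*4589/306 = -8173009/102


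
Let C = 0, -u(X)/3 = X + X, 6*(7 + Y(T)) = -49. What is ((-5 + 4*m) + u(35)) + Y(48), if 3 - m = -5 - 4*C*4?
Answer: -1189/6 ≈ -198.17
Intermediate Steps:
Y(T) = -91/6 (Y(T) = -7 + (⅙)*(-49) = -7 - 49/6 = -91/6)
u(X) = -6*X (u(X) = -3*(X + X) = -6*X)
m = 8 (m = 3 - (-5 - 4*0*4) = 3 - (-5 + 0*4) = 3 - (-5 + 0) = 3 - 1*(-5) = 3 + 5 = 8)
((-5 + 4*m) + u(35)) + Y(48) = ((-5 + 4*8) - 6*35) - 91/6 = ((-5 + 32) - 210) - 91/6 = (27 - 210) - 91/6 = -183 - 91/6 = -1189/6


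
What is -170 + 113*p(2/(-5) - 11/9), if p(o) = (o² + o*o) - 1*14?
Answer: -2343446/2025 ≈ -1157.3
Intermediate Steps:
p(o) = -14 + 2*o² (p(o) = (o² + o²) - 14 = 2*o² - 14 = -14 + 2*o²)
-170 + 113*p(2/(-5) - 11/9) = -170 + 113*(-14 + 2*(2/(-5) - 11/9)²) = -170 + 113*(-14 + 2*(2*(-⅕) - 11*⅑)²) = -170 + 113*(-14 + 2*(-⅖ - 11/9)²) = -170 + 113*(-14 + 2*(-73/45)²) = -170 + 113*(-14 + 2*(5329/2025)) = -170 + 113*(-14 + 10658/2025) = -170 + 113*(-17692/2025) = -170 - 1999196/2025 = -2343446/2025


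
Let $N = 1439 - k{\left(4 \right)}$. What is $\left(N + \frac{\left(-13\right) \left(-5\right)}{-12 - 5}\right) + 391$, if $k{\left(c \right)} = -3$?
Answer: $\frac{31096}{17} \approx 1829.2$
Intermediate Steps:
$N = 1442$ ($N = 1439 - -3 = 1439 + 3 = 1442$)
$\left(N + \frac{\left(-13\right) \left(-5\right)}{-12 - 5}\right) + 391 = \left(1442 + \frac{\left(-13\right) \left(-5\right)}{-12 - 5}\right) + 391 = \left(1442 + \frac{65}{-17}\right) + 391 = \left(1442 + 65 \left(- \frac{1}{17}\right)\right) + 391 = \left(1442 - \frac{65}{17}\right) + 391 = \frac{24449}{17} + 391 = \frac{31096}{17}$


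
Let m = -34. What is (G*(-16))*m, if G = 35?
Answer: 19040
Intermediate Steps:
(G*(-16))*m = (35*(-16))*(-34) = -560*(-34) = 19040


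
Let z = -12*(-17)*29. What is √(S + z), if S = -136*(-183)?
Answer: 2*√7701 ≈ 175.51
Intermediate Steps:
z = 5916 (z = 204*29 = 5916)
S = 24888
√(S + z) = √(24888 + 5916) = √30804 = 2*√7701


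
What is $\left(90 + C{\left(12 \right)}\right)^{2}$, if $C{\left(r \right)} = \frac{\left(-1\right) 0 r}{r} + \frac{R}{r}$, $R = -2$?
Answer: $\frac{290521}{36} \approx 8070.0$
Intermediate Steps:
$C{\left(r \right)} = - \frac{2}{r}$ ($C{\left(r \right)} = \frac{\left(-1\right) 0 r}{r} - \frac{2}{r} = \frac{0 r}{r} - \frac{2}{r} = \frac{0}{r} - \frac{2}{r} = 0 - \frac{2}{r} = - \frac{2}{r}$)
$\left(90 + C{\left(12 \right)}\right)^{2} = \left(90 - \frac{2}{12}\right)^{2} = \left(90 - \frac{1}{6}\right)^{2} = \left(\frac{539}{6}\right)^{2} = \frac{290521}{36}$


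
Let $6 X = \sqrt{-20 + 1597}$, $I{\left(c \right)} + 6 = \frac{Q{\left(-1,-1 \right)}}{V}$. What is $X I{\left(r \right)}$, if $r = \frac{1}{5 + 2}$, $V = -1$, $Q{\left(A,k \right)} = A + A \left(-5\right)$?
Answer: $- \frac{5 \sqrt{1577}}{3} \approx -66.186$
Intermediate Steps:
$Q{\left(A,k \right)} = - 4 A$ ($Q{\left(A,k \right)} = A - 5 A = - 4 A$)
$r = \frac{1}{7} \approx 0.14286$
$I{\left(c \right)} = -10$ ($I{\left(c \right)} = -6 + \frac{\left(-4\right) \left(-1\right)}{-1} = -6 + 4 \left(-1\right) = -6 - 4 = -10$)
$X = \frac{\sqrt{1577}}{6}$ ($X = \frac{\sqrt{-20 + 1597}}{6} = \frac{\sqrt{1577}}{6} \approx 6.6186$)
$X I{\left(r \right)} = \frac{\sqrt{1577}}{6} \left(-10\right) = - \frac{5 \sqrt{1577}}{3}$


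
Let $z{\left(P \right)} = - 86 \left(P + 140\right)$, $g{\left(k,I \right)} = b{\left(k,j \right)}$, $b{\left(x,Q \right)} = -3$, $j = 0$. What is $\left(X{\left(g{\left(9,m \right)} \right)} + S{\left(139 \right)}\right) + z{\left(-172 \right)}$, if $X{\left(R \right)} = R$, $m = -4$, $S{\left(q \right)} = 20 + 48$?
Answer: $2817$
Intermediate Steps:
$S{\left(q \right)} = 68$
$g{\left(k,I \right)} = -3$
$z{\left(P \right)} = -12040 - 86 P$ ($z{\left(P \right)} = - 86 \left(140 + P\right) = -12040 - 86 P$)
$\left(X{\left(g{\left(9,m \right)} \right)} + S{\left(139 \right)}\right) + z{\left(-172 \right)} = \left(-3 + 68\right) - -2752 = 65 + \left(-12040 + 14792\right) = 65 + 2752 = 2817$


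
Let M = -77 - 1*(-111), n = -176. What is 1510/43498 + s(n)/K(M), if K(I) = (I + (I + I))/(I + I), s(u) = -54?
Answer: -782209/21749 ≈ -35.965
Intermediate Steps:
M = 34 (M = -77 + 111 = 34)
K(I) = 3/2 (K(I) = (I + 2*I)/((2*I)) = (3*I)*(1/(2*I)) = 3/2)
1510/43498 + s(n)/K(M) = 1510/43498 - 54/3/2 = 1510*(1/43498) - 54*2/3 = 755/21749 - 36 = -782209/21749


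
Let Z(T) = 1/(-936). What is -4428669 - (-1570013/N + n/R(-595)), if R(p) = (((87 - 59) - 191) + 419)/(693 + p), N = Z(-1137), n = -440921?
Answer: -188645382007/128 ≈ -1.4738e+9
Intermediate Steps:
Z(T) = -1/936
N = -1/936 ≈ -0.0010684
R(p) = 256/(693 + p) (R(p) = ((28 - 191) + 419)/(693 + p) = (-163 + 419)/(693 + p) = 256/(693 + p))
-4428669 - (-1570013/N + n/R(-595)) = -4428669 - (-1570013/(-1/936) - 440921/(256/(693 - 595))) = -4428669 - (-1570013*(-936) - 440921/(256/98)) = -4428669 - (1469532168 - 440921/(256*(1/98))) = -4428669 - (1469532168 - 440921/128/49) = -4428669 - (1469532168 - 440921*49/128) = -4428669 - (1469532168 - 21605129/128) = -4428669 - 1*188078512375/128 = -4428669 - 188078512375/128 = -188645382007/128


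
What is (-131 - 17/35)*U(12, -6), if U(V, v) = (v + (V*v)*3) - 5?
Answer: 1044654/35 ≈ 29847.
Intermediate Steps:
U(V, v) = -5 + v + 3*V*v (U(V, v) = (v + 3*V*v) - 5 = -5 + v + 3*V*v)
(-131 - 17/35)*U(12, -6) = (-131 - 17/35)*(-5 - 6 + 3*12*(-6)) = (-131 - 17*1/35)*(-5 - 6 - 216) = (-131 - 17/35)*(-227) = -4602/35*(-227) = 1044654/35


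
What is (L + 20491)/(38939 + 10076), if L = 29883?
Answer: 50374/49015 ≈ 1.0277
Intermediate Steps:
(L + 20491)/(38939 + 10076) = (29883 + 20491)/(38939 + 10076) = 50374/49015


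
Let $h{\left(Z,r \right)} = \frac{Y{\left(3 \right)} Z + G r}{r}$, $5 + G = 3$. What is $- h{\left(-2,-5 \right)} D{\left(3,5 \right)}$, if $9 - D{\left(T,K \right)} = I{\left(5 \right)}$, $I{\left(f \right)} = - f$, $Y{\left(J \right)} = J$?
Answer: $\frac{56}{5} \approx 11.2$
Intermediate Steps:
$G = -2$ ($G = -5 + 3 = -2$)
$h{\left(Z,r \right)} = \frac{- 2 r + 3 Z}{r}$ ($h{\left(Z,r \right)} = \frac{3 Z - 2 r}{r} = \frac{- 2 r + 3 Z}{r}$)
$D{\left(T,K \right)} = 14$ ($D{\left(T,K \right)} = 9 - \left(-1\right) 5 = 9 - -5 = 9 + 5 = 14$)
$- h{\left(-2,-5 \right)} D{\left(3,5 \right)} = - (-2 + 3 \left(-2\right) \frac{1}{-5}) 14 = - (-2 + 3 \left(-2\right) \left(- \frac{1}{5}\right)) 14 = - (-2 + \frac{6}{5}) 14 = \left(-1\right) \left(- \frac{4}{5}\right) 14 = \frac{4}{5} \cdot 14 = \frac{56}{5}$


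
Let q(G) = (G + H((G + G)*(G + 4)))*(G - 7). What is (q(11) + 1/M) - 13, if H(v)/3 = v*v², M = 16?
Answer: 6899904497/16 ≈ 4.3124e+8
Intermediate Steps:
H(v) = 3*v³ (H(v) = 3*(v*v²) = 3*v³)
q(G) = (-7 + G)*(G + 24*G³*(4 + G)³) (q(G) = (G + 3*((G + G)*(G + 4))³)*(G - 7) = (G + 3*((2*G)*(4 + G))³)*(-7 + G) = (G + 3*(2*G*(4 + G))³)*(-7 + G) = (G + 3*(8*G³*(4 + G)³))*(-7 + G) = (G + 24*G³*(4 + G)³)*(-7 + G) = (-7 + G)*(G + 24*G³*(4 + G)³))
(q(11) + 1/M) - 13 = (11*(-7 + 11 - 168*11²*(4 + 11)³ + 24*11³*(4 + 11)³) + 1/16) - 13 = (11*(-7 + 11 - 168*121*15³ + 24*1331*15³) + 1/16) - 13 = (11*(-7 + 11 - 168*121*3375 + 24*1331*3375) + 1/16) - 13 = (11*(-7 + 11 - 68607000 + 107811000) + 1/16) - 13 = (11*39204004 + 1/16) - 13 = (431244044 + 1/16) - 13 = 6899904705/16 - 13 = 6899904497/16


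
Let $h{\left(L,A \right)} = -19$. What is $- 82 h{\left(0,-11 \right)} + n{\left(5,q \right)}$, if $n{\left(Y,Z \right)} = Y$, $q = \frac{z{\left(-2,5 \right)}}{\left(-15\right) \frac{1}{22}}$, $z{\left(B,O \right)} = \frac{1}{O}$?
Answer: $1563$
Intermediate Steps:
$q = - \frac{22}{75}$ ($q = \frac{1}{5 \left(- \frac{15}{22}\right)} = \frac{1}{5} \left(- \frac{22}{15}\right) = - \frac{22}{75} \approx -0.29333$)
$- 82 h{\left(0,-11 \right)} + n{\left(5,q \right)} = \left(-82\right) \left(-19\right) + 5 = 1558 + 5 = 1563$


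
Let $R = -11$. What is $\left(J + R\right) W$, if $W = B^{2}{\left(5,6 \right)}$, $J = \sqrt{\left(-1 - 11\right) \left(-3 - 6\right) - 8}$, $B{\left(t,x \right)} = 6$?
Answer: $-36$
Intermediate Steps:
$J = 10$ ($J = \sqrt{\left(-12\right) \left(-9\right) - 8} = \sqrt{108 - 8} = \sqrt{100} = 10$)
$W = 36$ ($W = 6^{2} = 36$)
$\left(J + R\right) W = \left(10 - 11\right) 36 = \left(-1\right) 36 = -36$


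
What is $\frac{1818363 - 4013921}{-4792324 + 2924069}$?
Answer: $\frac{2195558}{1868255} \approx 1.1752$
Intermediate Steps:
$\frac{1818363 - 4013921}{-4792324 + 2924069} = - \frac{2195558}{-1868255} = \left(-2195558\right) \left(- \frac{1}{1868255}\right) = \frac{2195558}{1868255}$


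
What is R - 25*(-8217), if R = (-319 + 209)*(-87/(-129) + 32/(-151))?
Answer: 1333494195/6493 ≈ 2.0537e+5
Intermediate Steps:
R = -330330/6493 (R = -110*(-87*(-1/129) + 32*(-1/151)) = -110*(29/43 - 32/151) = -110*3003/6493 = -330330/6493 ≈ -50.875)
R - 25*(-8217) = -330330/6493 - 25*(-8217) = -330330/6493 - 1*(-205425) = -330330/6493 + 205425 = 1333494195/6493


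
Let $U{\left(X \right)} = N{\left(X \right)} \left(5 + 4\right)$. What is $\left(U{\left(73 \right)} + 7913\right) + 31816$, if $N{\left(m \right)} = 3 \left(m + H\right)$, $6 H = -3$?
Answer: $\frac{83373}{2} \approx 41687.0$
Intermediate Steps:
$H = - \frac{1}{2}$ ($H = \frac{1}{6} \left(-3\right) = - \frac{1}{2} \approx -0.5$)
$N{\left(m \right)} = - \frac{3}{2} + 3 m$ ($N{\left(m \right)} = 3 \left(m - \frac{1}{2}\right) = 3 \left(- \frac{1}{2} + m\right) = - \frac{3}{2} + 3 m$)
$U{\left(X \right)} = - \frac{27}{2} + 27 X$ ($U{\left(X \right)} = \left(- \frac{3}{2} + 3 X\right) \left(5 + 4\right) = \left(- \frac{3}{2} + 3 X\right) 9 = - \frac{27}{2} + 27 X$)
$\left(U{\left(73 \right)} + 7913\right) + 31816 = \left(\left(- \frac{27}{2} + 27 \cdot 73\right) + 7913\right) + 31816 = \left(\left(- \frac{27}{2} + 1971\right) + 7913\right) + 31816 = \left(\frac{3915}{2} + 7913\right) + 31816 = \frac{19741}{2} + 31816 = \frac{83373}{2}$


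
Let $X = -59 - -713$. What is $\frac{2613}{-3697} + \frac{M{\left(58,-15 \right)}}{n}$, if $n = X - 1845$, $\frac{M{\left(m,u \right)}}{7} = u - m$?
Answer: $- \frac{1222916}{4403127} \approx -0.27774$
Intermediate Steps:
$X = 654$ ($X = -59 + 713 = 654$)
$M{\left(m,u \right)} = - 7 m + 7 u$ ($M{\left(m,u \right)} = 7 \left(u - m\right) = - 7 m + 7 u$)
$n = -1191$ ($n = 654 - 1845 = -1191$)
$\frac{2613}{-3697} + \frac{M{\left(58,-15 \right)}}{n} = \frac{2613}{-3697} + \frac{\left(-7\right) 58 + 7 \left(-15\right)}{-1191} = 2613 \left(- \frac{1}{3697}\right) + \left(-406 - 105\right) \left(- \frac{1}{1191}\right) = - \frac{2613}{3697} - - \frac{511}{1191} = - \frac{2613}{3697} + \frac{511}{1191} = - \frac{1222916}{4403127}$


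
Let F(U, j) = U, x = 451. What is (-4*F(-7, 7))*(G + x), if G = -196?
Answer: 7140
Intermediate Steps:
(-4*F(-7, 7))*(G + x) = (-4*(-7))*(-196 + 451) = 28*255 = 7140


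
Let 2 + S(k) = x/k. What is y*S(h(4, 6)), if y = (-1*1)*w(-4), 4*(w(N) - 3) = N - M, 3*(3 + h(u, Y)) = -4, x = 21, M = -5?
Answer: 89/4 ≈ 22.250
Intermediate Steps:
h(u, Y) = -13/3 (h(u, Y) = -3 + (1/3)*(-4) = -3 - 4/3 = -13/3)
w(N) = 17/4 + N/4 (w(N) = 3 + (N - 1*(-5))/4 = 3 + (N + 5)/4 = 3 + (5 + N)/4 = 3 + (5/4 + N/4) = 17/4 + N/4)
S(k) = -2 + 21/k
y = -13/4 (y = (-1*1)*(17/4 + (1/4)*(-4)) = -(17/4 - 1) = -1*13/4 = -13/4 ≈ -3.2500)
y*S(h(4, 6)) = -13*(-2 + 21/(-13/3))/4 = -13*(-2 + 21*(-3/13))/4 = -13*(-2 - 63/13)/4 = -13/4*(-89/13) = 89/4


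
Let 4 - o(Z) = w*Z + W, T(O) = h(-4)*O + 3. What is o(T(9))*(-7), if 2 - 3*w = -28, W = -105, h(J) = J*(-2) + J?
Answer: 1967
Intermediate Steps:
h(J) = -J (h(J) = -2*J + J = -J)
T(O) = 3 + 4*O (T(O) = (-1*(-4))*O + 3 = 4*O + 3 = 3 + 4*O)
w = 10 (w = 2/3 - 1/3*(-28) = 2/3 + 28/3 = 10)
o(Z) = 109 - 10*Z (o(Z) = 4 - (10*Z - 105) = 4 - (-105 + 10*Z) = 4 + (105 - 10*Z) = 109 - 10*Z)
o(T(9))*(-7) = (109 - 10*(3 + 4*9))*(-7) = (109 - 10*(3 + 36))*(-7) = (109 - 10*39)*(-7) = (109 - 390)*(-7) = -281*(-7) = 1967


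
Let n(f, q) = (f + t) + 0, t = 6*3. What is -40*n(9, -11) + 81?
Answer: -999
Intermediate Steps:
t = 18
n(f, q) = 18 + f (n(f, q) = (f + 18) + 0 = (18 + f) + 0 = 18 + f)
-40*n(9, -11) + 81 = -40*(18 + 9) + 81 = -40*27 + 81 = -1080 + 81 = -999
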